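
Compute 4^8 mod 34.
Use repeated squaring. Binary(8) = 1000. Walk through the bits of the exponent 8 left-to-right: at each bit after the leading one, square the running value, then multiply by 4 if the bit is 1 (always reducing mod 34):
  bit 1 = 1 (leading): start with 4.
  bit 2 = 0: square 4^2 = 16 (mod 34).
  bit 3 = 0: square 16^2 = 256 ≡ 18 (mod 34).
  bit 4 = 0: square 18^2 = 324 ≡ 18 (mod 34).
Final value: 4^8 ≡ 18 (mod 34).

Final answer: 18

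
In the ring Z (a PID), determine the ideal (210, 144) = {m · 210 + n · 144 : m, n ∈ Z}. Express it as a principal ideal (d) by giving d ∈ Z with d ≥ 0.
In the PID Z, (a, b) is generated by gcd(a, b). Compute gcd(210, 144) with the extended Euclidean algorithm, tracking rows (r, s, t) with s·210 + t·144 = r:
  row A: (210, 1, 0)   [1·210 + 0·144 = 210]
  row B: (144, 0, 1)   [0·210 + 1·144 = 144]
  210 = 1·144 + 66   → row C = row A − 1·row B = (66, 1, −1)   [check: 1·210 − 1·144 = 66]
  144 = 2·66 + 12   → row D = row B − 2·row C = (12, −2, 3)   [check: −2·210 + 3·144 = 12]
  66 = 5·12 + 6   → row E = row C − 5·row D = (6, 11, −16)   [check: 11·210 − 16·144 = 6]
  12 = 2·6 + 0   → remainder 0, stop. gcd = 6 (last nonzero row E).
So gcd(210, 144) = 6, with Bézout identity 11·210 − 16·144 = 6. Containment (⊇): the Bézout identity exhibits 6 as an element of (210, 144), giving (6) ⊆ (210, 144). Containment (⊆): since 6 | 210 and 6 | 144 (210 = 6·35, 144 = 6·24), every Z-linear combination of 210 and 144 is divisible by 6, so (210, 144) ⊆ (6). Therefore (210, 144) = (6), d = 6.

Final answer: (210, 144) = (6); d = 6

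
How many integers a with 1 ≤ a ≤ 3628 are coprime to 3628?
The number of a ∈ {1, ..., 3628} with gcd(a, 3628) = 1 is by definition Euler's totient φ(3628). φ is multiplicative, with φ(p^e) = p^e − p^(e−1). Factorise 3628 = 2^2 · 907. Then
  φ(3628) = (2^2 − 2^1) · (907 − 1) = 2 · 906 = 1812.
So there are 1812 such integers.

Final answer: 1812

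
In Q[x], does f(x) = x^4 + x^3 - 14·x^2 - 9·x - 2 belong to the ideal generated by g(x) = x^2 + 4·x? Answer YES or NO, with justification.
NO

In Q[x] the ideal (g) consists of all multiples of g, so f ∈ (g) iff g | f, i.e. iff the remainder of f on division by g is 0. Divide f by g (g is monic, so eliminate the leading term of the running remainder at each step):
  leading term x^4: subtract (x^2)·g(x) = x^4 + 4·x^3, leaving -3·x^3 - 14·x^2 - 9·x - 2
  leading term -3·x^3: subtract (-3·x)·g(x) = -3·x^3 - 12·x^2, leaving -2·x^2 - 9·x - 2
  leading term -2·x^2: subtract (-2)·g(x) = -2·x^2 - 8·x, leaving -x - 2
The remainder r(x) = -x - 2 ≠ 0 (and deg r < deg g), so g ∤ f, i.e. f ∉ (g).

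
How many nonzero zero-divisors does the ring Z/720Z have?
Z/720Z has 527 nonzero zero-divisors

In Z/720Z each nonzero element is either a unit (gcd with 720 is 1) or a zero-divisor (gcd > 1). The number of units is φ(720): factorise 720 = 2^4 · 3^2 · 5, so φ(720) = (2^4 − 2^3) · (3^2 − 3^1) · (5 − 1) = 8 · 6 · 4 = 192. The nonzero elements number 720 − 1 = 719. Hence the nonzero zero-divisors number 719 − 192 = 527.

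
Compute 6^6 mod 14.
Use repeated squaring. Binary(6) = 110. Walk through the bits of the exponent 6 left-to-right: at each bit after the leading one, square the running value, then multiply by 6 if the bit is 1 (always reducing mod 14):
  bit 1 = 1 (leading): start with 6.
  bit 2 = 1: square 6^2 = 36 ≡ 8; bit is 1, so multiply 8·6 = 48 ≡ 6 (mod 14).
  bit 3 = 0: square 6^2 = 36 ≡ 8 (mod 14).
Final value: 6^6 ≡ 8 (mod 14).

Final answer: 8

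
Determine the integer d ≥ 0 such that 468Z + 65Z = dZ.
(468, 65) = (13); d = 13

In the PID Z, (a, b) is generated by gcd(a, b). Compute gcd(468, 65) with the extended Euclidean algorithm, tracking rows (r, s, t) with s·468 + t·65 = r:
  row A: (468, 1, 0)   [1·468 + 0·65 = 468]
  row B: (65, 0, 1)   [0·468 + 1·65 = 65]
  468 = 7·65 + 13   → row C = row A − 7·row B = (13, 1, −7)   [check: 1·468 − 7·65 = 13]
  65 = 5·13 + 0   → remainder 0, stop. gcd = 13 (last nonzero row C).
So gcd(468, 65) = 13, with Bézout identity 1·468 − 7·65 = 13. Containment (⊇): the Bézout identity exhibits 13 as an element of (468, 65), giving (13) ⊆ (468, 65). Containment (⊆): since 13 | 468 and 13 | 65 (468 = 13·36, 65 = 13·5), every Z-linear combination of 468 and 65 is divisible by 13, so (468, 65) ⊆ (13). Therefore (468, 65) = (13), d = 13.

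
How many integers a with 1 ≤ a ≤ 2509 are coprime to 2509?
The number of a ∈ {1, ..., 2509} with gcd(a, 2509) = 1 is by definition Euler's totient φ(2509). φ is multiplicative, with φ(p^e) = p^e − p^(e−1). Factorise 2509 = 13 · 193. Then
  φ(2509) = (13 − 1) · (193 − 1) = 12 · 192 = 2304.
So there are 2304 such integers.

Final answer: 2304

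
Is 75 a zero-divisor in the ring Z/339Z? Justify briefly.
YES

gcd(75, 339) = 3 > 1, so 75 is not a unit in Z/339Z. In Z/nZ every nonzero non-unit is a zero-divisor: explicitly, take b = 339/gcd = 113 ≠ 0 (mod 339); then 75·113 = 8475 = 25·339, i.e. 75·113 ≡ 0 (mod 339). So 75 is a zero-divisor.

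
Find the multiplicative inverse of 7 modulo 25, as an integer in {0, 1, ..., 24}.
Apply the extended Euclidean algorithm to (25, 7), tracking rows (r, s, t) with s·25 + t·7 = r. Each division r_prev = q·r_cur + r_new produces the new row as (previous row) − q·(current row):
  row A: (25, 1, 0)   [1·25 + 0·7 = 25]
  row B: (7, 0, 1)   [0·25 + 1·7 = 7]
  25 = 3·7 + 4   → row C = row A − 3·row B = (4, 1, −3)   [check: 1·25 − 3·7 = 4]
  7 = 1·4 + 3   → row D = row B − 1·row C = (3, −1, 4)   [check: −1·25 + 4·7 = 3]
  4 = 1·3 + 1   → row E = row C − 1·row D = (1, 2, −7)   [check: 2·25 − 7·7 = 1]
  3 = 3·1 + 0   → remainder 0, stop. gcd = 1 (last nonzero row E).
The gcd is 1, so 7 is invertible mod 25. The last nonzero row gives 2·25 − 7·7 = 1, so t = −7. So 7^(−1) ≡ −7 ≡ 18 (mod 25). Verify: 7 · 18 = 126 ≡ 1 (mod 25). ✓

Final answer: 7^(−1) ≡ 18 (mod 25)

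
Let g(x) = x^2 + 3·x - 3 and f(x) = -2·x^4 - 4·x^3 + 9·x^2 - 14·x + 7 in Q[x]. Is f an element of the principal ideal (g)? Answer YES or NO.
In Q[x] the ideal (g) consists of all multiples of g, so f ∈ (g) iff g | f, i.e. iff the remainder of f on division by g is 0. Divide f by g (g is monic, so eliminate the leading term of the running remainder at each step):
  leading term -2·x^4: subtract (-2·x^2)·g(x) = -2·x^4 - 6·x^3 + 6·x^2, leaving 2·x^3 + 3·x^2 - 14·x + 7
  leading term 2·x^3: subtract (2·x)·g(x) = 2·x^3 + 6·x^2 - 6·x, leaving -3·x^2 - 8·x + 7
  leading term -3·x^2: subtract (-3)·g(x) = -3·x^2 - 9·x + 9, leaving x - 2
The remainder r(x) = x - 2 ≠ 0 (and deg r < deg g), so g ∤ f, i.e. f ∉ (g).

Final answer: NO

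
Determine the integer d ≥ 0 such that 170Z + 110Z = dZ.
In the PID Z, (a, b) is generated by gcd(a, b). Compute gcd(170, 110) with the extended Euclidean algorithm, tracking rows (r, s, t) with s·170 + t·110 = r:
  row A: (170, 1, 0)   [1·170 + 0·110 = 170]
  row B: (110, 0, 1)   [0·170 + 1·110 = 110]
  170 = 1·110 + 60   → row C = row A − 1·row B = (60, 1, −1)   [check: 1·170 − 1·110 = 60]
  110 = 1·60 + 50   → row D = row B − 1·row C = (50, −1, 2)   [check: −1·170 + 2·110 = 50]
  60 = 1·50 + 10   → row E = row C − 1·row D = (10, 2, −3)   [check: 2·170 − 3·110 = 10]
  50 = 5·10 + 0   → remainder 0, stop. gcd = 10 (last nonzero row E).
So gcd(170, 110) = 10, with Bézout identity 2·170 − 3·110 = 10. Containment (⊇): the Bézout identity exhibits 10 as an element of (170, 110), giving (10) ⊆ (170, 110). Containment (⊆): since 10 | 170 and 10 | 110 (170 = 10·17, 110 = 10·11), every Z-linear combination of 170 and 110 is divisible by 10, so (170, 110) ⊆ (10). Therefore (170, 110) = (10), d = 10.

Final answer: (170, 110) = (10); d = 10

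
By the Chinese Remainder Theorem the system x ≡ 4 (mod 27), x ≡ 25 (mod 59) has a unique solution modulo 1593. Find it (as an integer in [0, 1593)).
x ≡ 733 (mod 1593); the representative in [0, 1593) is 733

The moduli 27, 59 are pairwise coprime, so by the CRT there is a unique solution mod 27·59 = 1593.
Solve by successive substitution. Start with x ≡ 4 (mod 27).
  Combine with x ≡ 25 (mod 59): write x = 4 + 27·t and require 4 + 27·t ≡ 25 (mod 59), i.e. 27·t ≡ 25 − 4 ≡ 21 (mod 59). Since 27^(−1) ≡ 35 (mod 59), t ≡ 35·21 ≡ 27 (mod 59). So x ≡ 4 + 27·27 = 733 (mod 1593).
Unique solution in [0, 1593): x = 733.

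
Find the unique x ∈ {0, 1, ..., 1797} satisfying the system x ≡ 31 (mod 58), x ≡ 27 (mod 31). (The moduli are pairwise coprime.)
The moduli 58, 31 are pairwise coprime, so by the CRT there is a unique solution mod 58·31 = 1798.
Solve by successive substitution. Start with x ≡ 31 (mod 58).
  Combine with x ≡ 27 (mod 31): write x = 31 + 58·t and require 31 + 58·t ≡ 27 (mod 31), i.e. 58·t ≡ 27 − 31 ≡ 27 (mod 31). Since 58^(−1) ≡ 23 (mod 31) (58 ≡ 27 (mod 31)), t ≡ 23·27 ≡ 1 (mod 31). So x ≡ 31 + 58·1 = 89 (mod 1798).
Unique solution in [0, 1798): x = 89.

Final answer: x ≡ 89 (mod 1798); the representative in [0, 1798) is 89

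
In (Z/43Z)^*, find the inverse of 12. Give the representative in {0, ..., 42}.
Apply the extended Euclidean algorithm to (43, 12), tracking rows (r, s, t) with s·43 + t·12 = r. Each division r_prev = q·r_cur + r_new produces the new row as (previous row) − q·(current row):
  row A: (43, 1, 0)   [1·43 + 0·12 = 43]
  row B: (12, 0, 1)   [0·43 + 1·12 = 12]
  43 = 3·12 + 7   → row C = row A − 3·row B = (7, 1, −3)   [check: 1·43 − 3·12 = 7]
  12 = 1·7 + 5   → row D = row B − 1·row C = (5, −1, 4)   [check: −1·43 + 4·12 = 5]
  7 = 1·5 + 2   → row E = row C − 1·row D = (2, 2, −7)   [check: 2·43 − 7·12 = 2]
  5 = 2·2 + 1   → row F = row D − 2·row E = (1, −5, 18)   [check: −5·43 + 18·12 = 1]
  2 = 2·1 + 0   → remainder 0, stop. gcd = 1 (last nonzero row F).
The gcd is 1, so 12 is invertible mod 43. The last nonzero row gives −5·43 + 18·12 = 1, so t = 18. So 12^(−1) ≡ 18 (mod 43). Verify: 12 · 18 = 216 ≡ 1 (mod 43). ✓

Final answer: 12^(−1) ≡ 18 (mod 43)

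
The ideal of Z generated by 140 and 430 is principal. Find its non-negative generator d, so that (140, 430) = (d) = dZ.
In the PID Z, (a, b) is generated by gcd(a, b). Compute gcd(430, 140) with the extended Euclidean algorithm, tracking rows (r, s, t) with s·430 + t·140 = r:
  row A: (430, 1, 0)   [1·430 + 0·140 = 430]
  row B: (140, 0, 1)   [0·430 + 1·140 = 140]
  430 = 3·140 + 10   → row C = row A − 3·row B = (10, 1, −3)   [check: 1·430 − 3·140 = 10]
  140 = 14·10 + 0   → remainder 0, stop. gcd = 10 (last nonzero row C).
So gcd(140, 430) = 10, with Bézout identity 1·430 − 3·140 = 10. Containment (⊇): the Bézout identity exhibits 10 as an element of (140, 430), giving (10) ⊆ (140, 430). Containment (⊆): since 10 | 140 and 10 | 430 (140 = 10·14, 430 = 10·43), every Z-linear combination of 140 and 430 is divisible by 10, so (140, 430) ⊆ (10). Therefore (140, 430) = (10), d = 10.

Final answer: (140, 430) = (10); d = 10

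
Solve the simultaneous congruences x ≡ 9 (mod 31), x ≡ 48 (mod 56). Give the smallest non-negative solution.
x ≡ 1280 (mod 1736); the representative in [0, 1736) is 1280

The moduli 31, 56 are pairwise coprime, so by the CRT there is a unique solution mod 31·56 = 1736.
Solve by successive substitution. Start with x ≡ 9 (mod 31).
  Combine with x ≡ 48 (mod 56): write x = 9 + 31·t and require 9 + 31·t ≡ 48 (mod 56), i.e. 31·t ≡ 48 − 9 ≡ 39 (mod 56). Since 31^(−1) ≡ 47 (mod 56), t ≡ 47·39 ≡ 41 (mod 56). So x ≡ 9 + 31·41 = 1280 (mod 1736).
Unique solution in [0, 1736): x = 1280.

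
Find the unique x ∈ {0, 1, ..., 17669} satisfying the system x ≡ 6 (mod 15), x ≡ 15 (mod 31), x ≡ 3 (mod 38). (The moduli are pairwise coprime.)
The moduli 15, 31, 38 are pairwise coprime, so by the CRT there is a unique solution mod 15·31·38 = 17670.
Solve by successive substitution. Start with x ≡ 6 (mod 15).
  Combine with x ≡ 15 (mod 31): write x = 6 + 15·t and require 6 + 15·t ≡ 15 (mod 31), i.e. 15·t ≡ 15 − 6 ≡ 9 (mod 31). Since 15^(−1) ≡ 29 (mod 31), t ≡ 29·9 ≡ 13 (mod 31). So x ≡ 6 + 15·13 = 201 (mod 465).
  Combine with x ≡ 3 (mod 38): write x = 201 + 465·t and require 201 + 465·t ≡ 3 (mod 38), i.e. 465·t ≡ 3 − 201 ≡ 30 (mod 38). Since 465^(−1) ≡ 17 (mod 38) (465 ≡ 9 (mod 38)), t ≡ 17·30 ≡ 16 (mod 38). So x ≡ 201 + 465·16 = 7641 (mod 17670).
Unique solution in [0, 17670): x = 7641.

Final answer: x ≡ 7641 (mod 17670); the representative in [0, 17670) is 7641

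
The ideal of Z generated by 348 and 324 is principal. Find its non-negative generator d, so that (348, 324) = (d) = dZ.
(348, 324) = (12); d = 12

In the PID Z, (a, b) is generated by gcd(a, b). Compute gcd(348, 324) with the extended Euclidean algorithm, tracking rows (r, s, t) with s·348 + t·324 = r:
  row A: (348, 1, 0)   [1·348 + 0·324 = 348]
  row B: (324, 0, 1)   [0·348 + 1·324 = 324]
  348 = 1·324 + 24   → row C = row A − 1·row B = (24, 1, −1)   [check: 1·348 − 1·324 = 24]
  324 = 13·24 + 12   → row D = row B − 13·row C = (12, −13, 14)   [check: −13·348 + 14·324 = 12]
  24 = 2·12 + 0   → remainder 0, stop. gcd = 12 (last nonzero row D).
So gcd(348, 324) = 12, with Bézout identity −13·348 + 14·324 = 12. Containment (⊇): the Bézout identity exhibits 12 as an element of (348, 324), giving (12) ⊆ (348, 324). Containment (⊆): since 12 | 348 and 12 | 324 (348 = 12·29, 324 = 12·27), every Z-linear combination of 348 and 324 is divisible by 12, so (348, 324) ⊆ (12). Therefore (348, 324) = (12), d = 12.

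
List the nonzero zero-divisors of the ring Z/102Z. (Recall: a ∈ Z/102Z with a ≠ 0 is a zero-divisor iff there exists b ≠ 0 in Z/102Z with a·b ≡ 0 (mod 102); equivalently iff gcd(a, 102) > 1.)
nonzero zero-divisors of Z/102Z = {2, 3, 4, 6, 8, 9, 10, 12, 14, 15, 16, 17, 18, 20, 21, 22, 24, 26, 27, 28, 30, 32, 33, 34, 36, 38, 39, 40, 42, 44, 45, 46, 48, 50, 51, 52, 54, 56, 57, 58, 60, 62, 63, 64, 66, 68, 69, 70, 72, 74, 75, 76, 78, 80, 81, 82, 84, 85, 86, 87, 88, 90, 92, 93, 94, 96, 98, 99, 100}

An element a ∈ Z/102Z (with a ≠ 0) is a zero-divisor iff gcd(a, 102) > 1 (because a is a unit precisely when gcd(a, n) = 1, and in Z/nZ every nonzero, non-unit element is a zero-divisor). Scan a = 1, ..., 101 and keep those with gcd(a, 102) > 1:
  gcd(2, 102) = 2, gcd(3, 102) = 3, gcd(4, 102) = 2, gcd(6, 102) = 6, gcd(8, 102) = 2, gcd(9, 102) = 3, gcd(10, 102) = 2, gcd(12, 102) = 6, gcd(14, 102) = 2, gcd(15, 102) = 3, gcd(16, 102) = 2, gcd(17, 102) = 17, gcd(18, 102) = 6, gcd(20, 102) = 2, gcd(21, 102) = 3, gcd(22, 102) = 2, gcd(24, 102) = 6, gcd(26, 102) = 2, gcd(27, 102) = 3, gcd(28, 102) = 2, gcd(30, 102) = 6, gcd(32, 102) = 2, gcd(33, 102) = 3, gcd(34, 102) = 34, gcd(36, 102) = 6, gcd(38, 102) = 2, gcd(39, 102) = 3, gcd(40, 102) = 2, gcd(42, 102) = 6, gcd(44, 102) = 2, gcd(45, 102) = 3, gcd(46, 102) = 2, gcd(48, 102) = 6, gcd(50, 102) = 2, gcd(51, 102) = 51, gcd(52, 102) = 2, gcd(54, 102) = 6, gcd(56, 102) = 2, gcd(57, 102) = 3, gcd(58, 102) = 2, gcd(60, 102) = 6, gcd(62, 102) = 2, gcd(63, 102) = 3, gcd(64, 102) = 2, gcd(66, 102) = 6, gcd(68, 102) = 34, gcd(69, 102) = 3, gcd(70, 102) = 2, gcd(72, 102) = 6, gcd(74, 102) = 2, gcd(75, 102) = 3, gcd(76, 102) = 2, gcd(78, 102) = 6, gcd(80, 102) = 2, gcd(81, 102) = 3, gcd(82, 102) = 2, gcd(84, 102) = 6, gcd(85, 102) = 17, gcd(86, 102) = 2, gcd(87, 102) = 3, gcd(88, 102) = 2, gcd(90, 102) = 6, gcd(92, 102) = 2, gcd(93, 102) = 3, gcd(94, 102) = 2, gcd(96, 102) = 6, gcd(98, 102) = 2, gcd(99, 102) = 3, gcd(100, 102) = 2.
All other a ∈ {1, ..., 101} have gcd(a, 102) = 1 and are units. So the nonzero zero-divisors are exactly the 69 values of a appearing in this scan.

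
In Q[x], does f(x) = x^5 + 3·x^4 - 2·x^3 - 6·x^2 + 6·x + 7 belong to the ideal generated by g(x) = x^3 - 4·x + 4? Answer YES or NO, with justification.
In Q[x] the ideal (g) consists of all multiples of g, so f ∈ (g) iff g | f, i.e. iff the remainder of f on division by g is 0. Divide f by g (g is monic, so eliminate the leading term of the running remainder at each step):
  leading term x^5: subtract (x^2)·g(x) = x^5 - 4·x^3 + 4·x^2, leaving 3·x^4 + 2·x^3 - 10·x^2 + 6·x + 7
  leading term 3·x^4: subtract (3·x)·g(x) = 3·x^4 - 12·x^2 + 12·x, leaving 2·x^3 + 2·x^2 - 6·x + 7
  leading term 2·x^3: subtract (2)·g(x) = 2·x^3 - 8·x + 8, leaving 2·x^2 + 2·x - 1
The remainder r(x) = 2·x^2 + 2·x - 1 ≠ 0 (and deg r < deg g), so g ∤ f, i.e. f ∉ (g).

Final answer: NO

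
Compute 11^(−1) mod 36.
11^(−1) ≡ 23 (mod 36)

Apply the extended Euclidean algorithm to (36, 11), tracking rows (r, s, t) with s·36 + t·11 = r. Each division r_prev = q·r_cur + r_new produces the new row as (previous row) − q·(current row):
  row A: (36, 1, 0)   [1·36 + 0·11 = 36]
  row B: (11, 0, 1)   [0·36 + 1·11 = 11]
  36 = 3·11 + 3   → row C = row A − 3·row B = (3, 1, −3)   [check: 1·36 − 3·11 = 3]
  11 = 3·3 + 2   → row D = row B − 3·row C = (2, −3, 10)   [check: −3·36 + 10·11 = 2]
  3 = 1·2 + 1   → row E = row C − 1·row D = (1, 4, −13)   [check: 4·36 − 13·11 = 1]
  2 = 2·1 + 0   → remainder 0, stop. gcd = 1 (last nonzero row E).
The gcd is 1, so 11 is invertible mod 36. The last nonzero row gives 4·36 − 13·11 = 1, so t = −13. So 11^(−1) ≡ −13 ≡ 23 (mod 36). Verify: 11 · 23 = 253 ≡ 1 (mod 36). ✓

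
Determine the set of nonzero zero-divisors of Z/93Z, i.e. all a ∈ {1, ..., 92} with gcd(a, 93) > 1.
nonzero zero-divisors of Z/93Z = {3, 6, 9, 12, 15, 18, 21, 24, 27, 30, 31, 33, 36, 39, 42, 45, 48, 51, 54, 57, 60, 62, 63, 66, 69, 72, 75, 78, 81, 84, 87, 90}

An element a ∈ Z/93Z (with a ≠ 0) is a zero-divisor iff gcd(a, 93) > 1 (because a is a unit precisely when gcd(a, n) = 1, and in Z/nZ every nonzero, non-unit element is a zero-divisor). Scan a = 1, ..., 92 and keep those with gcd(a, 93) > 1:
  gcd(3, 93) = 3, gcd(6, 93) = 3, gcd(9, 93) = 3, gcd(12, 93) = 3, gcd(15, 93) = 3, gcd(18, 93) = 3, gcd(21, 93) = 3, gcd(24, 93) = 3, gcd(27, 93) = 3, gcd(30, 93) = 3, gcd(31, 93) = 31, gcd(33, 93) = 3, gcd(36, 93) = 3, gcd(39, 93) = 3, gcd(42, 93) = 3, gcd(45, 93) = 3, gcd(48, 93) = 3, gcd(51, 93) = 3, gcd(54, 93) = 3, gcd(57, 93) = 3, gcd(60, 93) = 3, gcd(62, 93) = 31, gcd(63, 93) = 3, gcd(66, 93) = 3, gcd(69, 93) = 3, gcd(72, 93) = 3, gcd(75, 93) = 3, gcd(78, 93) = 3, gcd(81, 93) = 3, gcd(84, 93) = 3, gcd(87, 93) = 3, gcd(90, 93) = 3.
All other a ∈ {1, ..., 92} have gcd(a, 93) = 1 and are units. So the nonzero zero-divisors are exactly the 32 values of a appearing in this scan.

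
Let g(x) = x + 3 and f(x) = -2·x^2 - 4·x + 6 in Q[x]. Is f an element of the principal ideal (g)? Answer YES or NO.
In Q[x] the ideal (g) consists of all multiples of g, so f ∈ (g) iff g | f, i.e. iff the remainder of f on division by g is 0. Divide f by g (g is monic, so eliminate the leading term of the running remainder at each step):
  leading term -2·x^2: subtract (-2·x)·g(x) = -2·x^2 - 6·x, leaving 2·x + 6
  leading term 2·x: subtract (2)·g(x) = 2·x + 6, leaving 0
The remainder is 0, so f(x) = g(x) · h(x) with h(x) = 2 - 2·x. Hence g | f, i.e. f ∈ (g).

Final answer: YES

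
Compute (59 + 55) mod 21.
9

Reduce the summands first: 59 ≡ 17, 55 ≡ 13 (mod 21), so 59 + 55 ≡ 17 + 13 (mod 21). 17 + 13 = 30; 30 = 1·21 + 9, so (59 + 55) mod 21 = 9.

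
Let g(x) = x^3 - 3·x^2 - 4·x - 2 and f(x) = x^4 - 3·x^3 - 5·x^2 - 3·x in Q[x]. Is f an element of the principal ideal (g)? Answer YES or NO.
NO

In Q[x] the ideal (g) consists of all multiples of g, so f ∈ (g) iff g | f, i.e. iff the remainder of f on division by g is 0. Divide f by g (g is monic, so eliminate the leading term of the running remainder at each step):
  leading term x^4: subtract (x)·g(x) = x^4 - 3·x^3 - 4·x^2 - 2·x, leaving -x^2 - x
The remainder r(x) = -x^2 - x ≠ 0 (and deg r < deg g), so g ∤ f, i.e. f ∉ (g).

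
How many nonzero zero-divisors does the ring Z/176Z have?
Z/176Z has 95 nonzero zero-divisors

In Z/176Z each nonzero element is either a unit (gcd with 176 is 1) or a zero-divisor (gcd > 1). The number of units is φ(176): factorise 176 = 2^4 · 11, so φ(176) = (2^4 − 2^3) · (11 − 1) = 8 · 10 = 80. The nonzero elements number 176 − 1 = 175. Hence the nonzero zero-divisors number 175 − 80 = 95.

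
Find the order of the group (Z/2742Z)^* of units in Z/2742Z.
(Z/2742Z)^* consists of the classes a with gcd(a, 2742) = 1, so its order is φ(2742). φ is multiplicative, with φ(p^e) = p^e − p^(e−1). Factorise 2742 = 2 · 3 · 457. Then
  φ(2742) = (2 − 1) · (3 − 1) · (457 − 1) = 1 · 2 · 456 = 912.
Thus |(Z/2742Z)^*| = 912.

Final answer: |(Z/2742Z)^*| = 912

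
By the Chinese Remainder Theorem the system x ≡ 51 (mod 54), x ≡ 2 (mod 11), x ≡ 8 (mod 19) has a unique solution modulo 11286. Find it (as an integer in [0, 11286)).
x ≡ 1509 (mod 11286); the representative in [0, 11286) is 1509

The moduli 54, 11, 19 are pairwise coprime, so by the CRT there is a unique solution mod 54·11·19 = 11286.
Solve by successive substitution. Start with x ≡ 51 (mod 54).
  Combine with x ≡ 2 (mod 11): write x = 51 + 54·t and require 51 + 54·t ≡ 2 (mod 11), i.e. 54·t ≡ 2 − 51 ≡ 6 (mod 11). Since 54^(−1) ≡ 10 (mod 11) (54 ≡ 10 (mod 11)), t ≡ 10·6 ≡ 5 (mod 11). So x ≡ 51 + 54·5 = 321 (mod 594).
  Combine with x ≡ 8 (mod 19): write x = 321 + 594·t and require 321 + 594·t ≡ 8 (mod 19), i.e. 594·t ≡ 8 − 321 ≡ 10 (mod 19). Since 594^(−1) ≡ 4 (mod 19) (594 ≡ 5 (mod 19)), t ≡ 4·10 ≡ 2 (mod 19). So x ≡ 321 + 594·2 = 1509 (mod 11286).
Unique solution in [0, 11286): x = 1509.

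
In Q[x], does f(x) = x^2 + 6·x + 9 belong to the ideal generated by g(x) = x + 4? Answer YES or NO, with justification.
NO

In Q[x] the ideal (g) consists of all multiples of g, so f ∈ (g) iff g | f, i.e. iff the remainder of f on division by g is 0. Divide f by g (g is monic, so eliminate the leading term of the running remainder at each step):
  leading term x^2: subtract (x)·g(x) = x^2 + 4·x, leaving 2·x + 9
  leading term 2·x: subtract (2)·g(x) = 2·x + 8, leaving 1
The remainder r(x) = 1 ≠ 0 (and deg r < deg g), so g ∤ f, i.e. f ∉ (g).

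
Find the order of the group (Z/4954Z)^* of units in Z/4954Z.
(Z/4954Z)^* consists of the classes a with gcd(a, 4954) = 1, so its order is φ(4954). φ is multiplicative, with φ(p^e) = p^e − p^(e−1). Factorise 4954 = 2 · 2477. Then
  φ(4954) = (2 − 1) · (2477 − 1) = 1 · 2476 = 2476.
Thus |(Z/4954Z)^*| = 2476.

Final answer: |(Z/4954Z)^*| = 2476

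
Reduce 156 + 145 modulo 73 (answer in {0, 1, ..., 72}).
Reduce the summands first: 156 ≡ 10, 145 ≡ 72 (mod 73), so 156 + 145 ≡ 10 + 72 (mod 73). 10 + 72 = 82; 82 = 1·73 + 9, so (156 + 145) mod 73 = 9.

Final answer: 9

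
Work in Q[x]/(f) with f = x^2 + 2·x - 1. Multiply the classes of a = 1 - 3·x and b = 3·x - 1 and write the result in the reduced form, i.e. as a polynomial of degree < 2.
a · b ≡ 24·x - 10 (mod f(x))

First multiply in Q[x] without reducing: a · b = -9·x^2 + 6·x - 1. Now divide by f(x) = x^2 + 2·x - 1, eliminating the leading term at each step:
  leading term -9·x^2: subtract (-9)·f(x) = -9·x^2 - 18·x + 9, leaving 24·x - 10
The degree is now < 2, so this is the remainder. Hence a · b ≡ 24·x - 10 in Q[x]/(f).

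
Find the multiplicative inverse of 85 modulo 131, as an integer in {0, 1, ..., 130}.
Apply the extended Euclidean algorithm to (131, 85), tracking rows (r, s, t) with s·131 + t·85 = r. Each division r_prev = q·r_cur + r_new produces the new row as (previous row) − q·(current row):
  row A: (131, 1, 0)   [1·131 + 0·85 = 131]
  row B: (85, 0, 1)   [0·131 + 1·85 = 85]
  131 = 1·85 + 46   → row C = row A − 1·row B = (46, 1, −1)   [check: 1·131 − 1·85 = 46]
  85 = 1·46 + 39   → row D = row B − 1·row C = (39, −1, 2)   [check: −1·131 + 2·85 = 39]
  46 = 1·39 + 7   → row E = row C − 1·row D = (7, 2, −3)   [check: 2·131 − 3·85 = 7]
  39 = 5·7 + 4   → row F = row D − 5·row E = (4, −11, 17)   [check: −11·131 + 17·85 = 4]
  7 = 1·4 + 3   → row G = row E − 1·row F = (3, 13, −20)   [check: 13·131 − 20·85 = 3]
  4 = 1·3 + 1   → row H = row F − 1·row G = (1, −24, 37)   [check: −24·131 + 37·85 = 1]
  3 = 3·1 + 0   → remainder 0, stop. gcd = 1 (last nonzero row H).
The gcd is 1, so 85 is invertible mod 131. The last nonzero row gives −24·131 + 37·85 = 1, so t = 37. So 85^(−1) ≡ 37 (mod 131). Verify: 85 · 37 = 3145 ≡ 1 (mod 131). ✓

Final answer: 85^(−1) ≡ 37 (mod 131)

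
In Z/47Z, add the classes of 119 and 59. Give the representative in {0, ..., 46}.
37

Reduce the summands first: 119 ≡ 25, 59 ≡ 12 (mod 47), so 119 + 59 ≡ 25 + 12 (mod 47). 25 + 12 = 37; 37 = 0·47 + 37, so (119 + 59) mod 47 = 37.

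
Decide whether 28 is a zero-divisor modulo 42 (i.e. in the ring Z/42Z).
gcd(28, 42) = 14 > 1, so 28 is not a unit in Z/42Z. In Z/nZ every nonzero non-unit is a zero-divisor: explicitly, take b = 42/gcd = 3 ≠ 0 (mod 42); then 28·3 = 84 = 2·42, i.e. 28·3 ≡ 0 (mod 42). So 28 is a zero-divisor.

Final answer: YES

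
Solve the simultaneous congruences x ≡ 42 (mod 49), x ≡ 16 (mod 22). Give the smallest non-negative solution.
x ≡ 434 (mod 1078); the representative in [0, 1078) is 434

The moduli 49, 22 are pairwise coprime, so by the CRT there is a unique solution mod 49·22 = 1078.
Solve by successive substitution. Start with x ≡ 42 (mod 49).
  Combine with x ≡ 16 (mod 22): write x = 42 + 49·t and require 42 + 49·t ≡ 16 (mod 22), i.e. 49·t ≡ 16 − 42 ≡ 18 (mod 22). Since 49^(−1) ≡ 9 (mod 22) (49 ≡ 5 (mod 22)), t ≡ 9·18 ≡ 8 (mod 22). So x ≡ 42 + 49·8 = 434 (mod 1078).
Unique solution in [0, 1078): x = 434.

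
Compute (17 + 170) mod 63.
61

Reduce the summands first: 170 ≡ 44 (mod 63), so 17 + 170 ≡ 17 + 44 (mod 63). 17 + 44 = 61; 61 = 0·63 + 61, so (17 + 170) mod 63 = 61.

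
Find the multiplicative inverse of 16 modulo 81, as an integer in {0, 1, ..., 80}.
Apply the extended Euclidean algorithm to (81, 16), tracking rows (r, s, t) with s·81 + t·16 = r. Each division r_prev = q·r_cur + r_new produces the new row as (previous row) − q·(current row):
  row A: (81, 1, 0)   [1·81 + 0·16 = 81]
  row B: (16, 0, 1)   [0·81 + 1·16 = 16]
  81 = 5·16 + 1   → row C = row A − 5·row B = (1, 1, −5)   [check: 1·81 − 5·16 = 1]
  16 = 16·1 + 0   → remainder 0, stop. gcd = 1 (last nonzero row C).
The gcd is 1, so 16 is invertible mod 81. The last nonzero row gives 1·81 − 5·16 = 1, so t = −5. So 16^(−1) ≡ −5 ≡ 76 (mod 81). Verify: 16 · 76 = 1216 ≡ 1 (mod 81). ✓

Final answer: 16^(−1) ≡ 76 (mod 81)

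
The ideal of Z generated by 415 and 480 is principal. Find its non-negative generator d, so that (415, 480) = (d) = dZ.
(415, 480) = (5); d = 5

In the PID Z, (a, b) is generated by gcd(a, b). Compute gcd(480, 415) with the extended Euclidean algorithm, tracking rows (r, s, t) with s·480 + t·415 = r:
  row A: (480, 1, 0)   [1·480 + 0·415 = 480]
  row B: (415, 0, 1)   [0·480 + 1·415 = 415]
  480 = 1·415 + 65   → row C = row A − 1·row B = (65, 1, −1)   [check: 1·480 − 1·415 = 65]
  415 = 6·65 + 25   → row D = row B − 6·row C = (25, −6, 7)   [check: −6·480 + 7·415 = 25]
  65 = 2·25 + 15   → row E = row C − 2·row D = (15, 13, −15)   [check: 13·480 − 15·415 = 15]
  25 = 1·15 + 10   → row F = row D − 1·row E = (10, −19, 22)   [check: −19·480 + 22·415 = 10]
  15 = 1·10 + 5   → row G = row E − 1·row F = (5, 32, −37)   [check: 32·480 − 37·415 = 5]
  10 = 2·5 + 0   → remainder 0, stop. gcd = 5 (last nonzero row G).
So gcd(415, 480) = 5, with Bézout identity 32·480 − 37·415 = 5. Containment (⊇): the Bézout identity exhibits 5 as an element of (415, 480), giving (5) ⊆ (415, 480). Containment (⊆): since 5 | 415 and 5 | 480 (415 = 5·83, 480 = 5·96), every Z-linear combination of 415 and 480 is divisible by 5, so (415, 480) ⊆ (5). Therefore (415, 480) = (5), d = 5.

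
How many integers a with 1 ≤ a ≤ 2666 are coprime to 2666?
The number of a ∈ {1, ..., 2666} with gcd(a, 2666) = 1 is by definition Euler's totient φ(2666). φ is multiplicative, with φ(p^e) = p^e − p^(e−1). Factorise 2666 = 2 · 31 · 43. Then
  φ(2666) = (2 − 1) · (31 − 1) · (43 − 1) = 1 · 30 · 42 = 1260.
So there are 1260 such integers.

Final answer: 1260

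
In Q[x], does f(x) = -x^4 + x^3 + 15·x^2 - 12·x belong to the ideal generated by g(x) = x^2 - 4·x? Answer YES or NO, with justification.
In Q[x] the ideal (g) consists of all multiples of g, so f ∈ (g) iff g | f, i.e. iff the remainder of f on division by g is 0. Divide f by g (g is monic, so eliminate the leading term of the running remainder at each step):
  leading term -x^4: subtract (-x^2)·g(x) = -x^4 + 4·x^3, leaving -3·x^3 + 15·x^2 - 12·x
  leading term -3·x^3: subtract (-3·x)·g(x) = -3·x^3 + 12·x^2, leaving 3·x^2 - 12·x
  leading term 3·x^2: subtract (3)·g(x) = 3·x^2 - 12·x, leaving 0
The remainder is 0, so f(x) = g(x) · h(x) with h(x) = -x^2 - 3·x + 3. Hence g | f, i.e. f ∈ (g).

Final answer: YES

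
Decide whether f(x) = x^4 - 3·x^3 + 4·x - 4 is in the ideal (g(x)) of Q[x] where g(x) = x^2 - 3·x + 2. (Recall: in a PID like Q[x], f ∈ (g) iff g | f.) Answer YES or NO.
In Q[x] the ideal (g) consists of all multiples of g, so f ∈ (g) iff g | f, i.e. iff the remainder of f on division by g is 0. Divide f by g (g is monic, so eliminate the leading term of the running remainder at each step):
  leading term x^4: subtract (x^2)·g(x) = x^4 - 3·x^3 + 2·x^2, leaving -2·x^2 + 4·x - 4
  leading term -2·x^2: subtract (-2)·g(x) = -2·x^2 + 6·x - 4, leaving -2·x
The remainder r(x) = -2·x ≠ 0 (and deg r < deg g), so g ∤ f, i.e. f ∉ (g).

Final answer: NO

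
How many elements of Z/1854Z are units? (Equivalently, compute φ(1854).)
Z/1854Z has φ(1854) = 612 units

An element a ∈ Z/1854Z is a unit iff gcd(a, 1854) = 1, so the number of units is φ(1854). φ is multiplicative, with φ(p^e) = p^e − p^(e−1). Factorise 1854 = 2 · 3^2 · 103. Then
  φ(1854) = (2 − 1) · (3^2 − 3^1) · (103 − 1) = 1 · 6 · 102 = 612.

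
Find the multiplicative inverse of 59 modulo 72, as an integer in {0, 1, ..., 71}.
59^(−1) ≡ 11 (mod 72)

Apply the extended Euclidean algorithm to (72, 59), tracking rows (r, s, t) with s·72 + t·59 = r. Each division r_prev = q·r_cur + r_new produces the new row as (previous row) − q·(current row):
  row A: (72, 1, 0)   [1·72 + 0·59 = 72]
  row B: (59, 0, 1)   [0·72 + 1·59 = 59]
  72 = 1·59 + 13   → row C = row A − 1·row B = (13, 1, −1)   [check: 1·72 − 1·59 = 13]
  59 = 4·13 + 7   → row D = row B − 4·row C = (7, −4, 5)   [check: −4·72 + 5·59 = 7]
  13 = 1·7 + 6   → row E = row C − 1·row D = (6, 5, −6)   [check: 5·72 − 6·59 = 6]
  7 = 1·6 + 1   → row F = row D − 1·row E = (1, −9, 11)   [check: −9·72 + 11·59 = 1]
  6 = 6·1 + 0   → remainder 0, stop. gcd = 1 (last nonzero row F).
The gcd is 1, so 59 is invertible mod 72. The last nonzero row gives −9·72 + 11·59 = 1, so t = 11. So 59^(−1) ≡ 11 (mod 72). Verify: 59 · 11 = 649 ≡ 1 (mod 72). ✓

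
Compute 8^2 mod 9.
1

Use repeated squaring. Binary(2) = 10. Walk through the bits of the exponent 2 left-to-right: at each bit after the leading one, square the running value, then multiply by 8 if the bit is 1 (always reducing mod 9):
  bit 1 = 1 (leading): start with 8.
  bit 2 = 0: square 8^2 = 64 ≡ 1 (mod 9).
Final value: 8^2 ≡ 1 (mod 9).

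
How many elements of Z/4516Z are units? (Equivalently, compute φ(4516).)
Z/4516Z has φ(4516) = 2256 units

An element a ∈ Z/4516Z is a unit iff gcd(a, 4516) = 1, so the number of units is φ(4516). φ is multiplicative, with φ(p^e) = p^e − p^(e−1). Factorise 4516 = 2^2 · 1129. Then
  φ(4516) = (2^2 − 2^1) · (1129 − 1) = 2 · 1128 = 2256.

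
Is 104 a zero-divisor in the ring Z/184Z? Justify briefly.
YES

gcd(104, 184) = 8 > 1, so 104 is not a unit in Z/184Z. In Z/nZ every nonzero non-unit is a zero-divisor: explicitly, take b = 184/gcd = 23 ≠ 0 (mod 184); then 104·23 = 2392 = 13·184, i.e. 104·23 ≡ 0 (mod 184). So 104 is a zero-divisor.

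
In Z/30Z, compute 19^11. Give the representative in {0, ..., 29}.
Use repeated squaring. Binary(11) = 1011. Walk through the bits of the exponent 11 left-to-right: at each bit after the leading one, square the running value, then multiply by 19 if the bit is 1 (always reducing mod 30):
  bit 1 = 1 (leading): start with 19.
  bit 2 = 0: square 19^2 = 361 ≡ 1 (mod 30).
  bit 3 = 1: square 1^2 = 1; bit is 1, so multiply 1·19 = 19 (mod 30).
  bit 4 = 1: square 19^2 = 361 ≡ 1; bit is 1, so multiply 1·19 = 19 (mod 30).
Final value: 19^11 ≡ 19 (mod 30).

Final answer: 19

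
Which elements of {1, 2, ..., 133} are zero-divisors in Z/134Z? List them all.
nonzero zero-divisors of Z/134Z = {2, 4, 6, 8, 10, 12, 14, 16, 18, 20, 22, 24, 26, 28, 30, 32, 34, 36, 38, 40, 42, 44, 46, 48, 50, 52, 54, 56, 58, 60, 62, 64, 66, 67, 68, 70, 72, 74, 76, 78, 80, 82, 84, 86, 88, 90, 92, 94, 96, 98, 100, 102, 104, 106, 108, 110, 112, 114, 116, 118, 120, 122, 124, 126, 128, 130, 132}

An element a ∈ Z/134Z (with a ≠ 0) is a zero-divisor iff gcd(a, 134) > 1 (because a is a unit precisely when gcd(a, n) = 1, and in Z/nZ every nonzero, non-unit element is a zero-divisor). Scan a = 1, ..., 133 and keep those with gcd(a, 134) > 1:
  gcd(2, 134) = 2, gcd(4, 134) = 2, gcd(6, 134) = 2, gcd(8, 134) = 2, gcd(10, 134) = 2, gcd(12, 134) = 2, gcd(14, 134) = 2, gcd(16, 134) = 2, gcd(18, 134) = 2, gcd(20, 134) = 2, gcd(22, 134) = 2, gcd(24, 134) = 2, gcd(26, 134) = 2, gcd(28, 134) = 2, gcd(30, 134) = 2, gcd(32, 134) = 2, gcd(34, 134) = 2, gcd(36, 134) = 2, gcd(38, 134) = 2, gcd(40, 134) = 2, gcd(42, 134) = 2, gcd(44, 134) = 2, gcd(46, 134) = 2, gcd(48, 134) = 2, gcd(50, 134) = 2, gcd(52, 134) = 2, gcd(54, 134) = 2, gcd(56, 134) = 2, gcd(58, 134) = 2, gcd(60, 134) = 2, gcd(62, 134) = 2, gcd(64, 134) = 2, gcd(66, 134) = 2, gcd(67, 134) = 67, gcd(68, 134) = 2, gcd(70, 134) = 2, gcd(72, 134) = 2, gcd(74, 134) = 2, gcd(76, 134) = 2, gcd(78, 134) = 2, gcd(80, 134) = 2, gcd(82, 134) = 2, gcd(84, 134) = 2, gcd(86, 134) = 2, gcd(88, 134) = 2, gcd(90, 134) = 2, gcd(92, 134) = 2, gcd(94, 134) = 2, gcd(96, 134) = 2, gcd(98, 134) = 2, gcd(100, 134) = 2, gcd(102, 134) = 2, gcd(104, 134) = 2, gcd(106, 134) = 2, gcd(108, 134) = 2, gcd(110, 134) = 2, gcd(112, 134) = 2, gcd(114, 134) = 2, gcd(116, 134) = 2, gcd(118, 134) = 2, gcd(120, 134) = 2, gcd(122, 134) = 2, gcd(124, 134) = 2, gcd(126, 134) = 2, gcd(128, 134) = 2, gcd(130, 134) = 2, gcd(132, 134) = 2.
All other a ∈ {1, ..., 133} have gcd(a, 134) = 1 and are units. So the nonzero zero-divisors are exactly the 67 values of a appearing in this scan.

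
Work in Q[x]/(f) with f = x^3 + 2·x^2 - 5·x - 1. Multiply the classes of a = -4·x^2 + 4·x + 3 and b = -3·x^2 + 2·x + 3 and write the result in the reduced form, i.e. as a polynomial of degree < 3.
First multiply in Q[x] without reducing: a · b = 12·x^4 - 20·x^3 - 13·x^2 + 18·x + 9. Now divide by f(x) = x^3 + 2·x^2 - 5·x - 1, eliminating the leading term at each step:
  leading term 12·x^4: subtract (12·x)·f(x) = 12·x^4 + 24·x^3 - 60·x^2 - 12·x, leaving -44·x^3 + 47·x^2 + 30·x + 9
  leading term -44·x^3: subtract (-44)·f(x) = -44·x^3 - 88·x^2 + 220·x + 44, leaving 135·x^2 - 190·x - 35
The degree is now < 3, so this is the remainder. Hence a · b ≡ 135·x^2 - 190·x - 35 in Q[x]/(f).

Final answer: a · b ≡ 135·x^2 - 190·x - 35 (mod f(x))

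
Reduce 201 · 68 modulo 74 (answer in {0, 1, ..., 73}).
52

Reduce the factors first: 201 ≡ 53 (mod 74), so 201 · 68 ≡ 53 · 68 (mod 74). 53 · 68 = 3604. Dividing by 74: 3604 = 48·74 + 52. So (201 · 68) mod 74 = 52.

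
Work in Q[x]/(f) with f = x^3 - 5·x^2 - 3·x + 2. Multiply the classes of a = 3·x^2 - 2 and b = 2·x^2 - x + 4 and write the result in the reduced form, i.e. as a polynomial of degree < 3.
First multiply in Q[x] without reducing: a · b = 6·x^4 - 3·x^3 + 8·x^2 + 2·x - 8. Now divide by f(x) = x^3 - 5·x^2 - 3·x + 2, eliminating the leading term at each step:
  leading term 6·x^4: subtract (6·x)·f(x) = 6·x^4 - 30·x^3 - 18·x^2 + 12·x, leaving 27·x^3 + 26·x^2 - 10·x - 8
  leading term 27·x^3: subtract (27)·f(x) = 27·x^3 - 135·x^2 - 81·x + 54, leaving 161·x^2 + 71·x - 62
The degree is now < 3, so this is the remainder. Hence a · b ≡ 161·x^2 + 71·x - 62 in Q[x]/(f).

Final answer: a · b ≡ 161·x^2 + 71·x - 62 (mod f(x))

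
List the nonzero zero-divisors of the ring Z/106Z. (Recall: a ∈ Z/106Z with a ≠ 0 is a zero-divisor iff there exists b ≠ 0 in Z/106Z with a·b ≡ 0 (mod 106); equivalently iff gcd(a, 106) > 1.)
nonzero zero-divisors of Z/106Z = {2, 4, 6, 8, 10, 12, 14, 16, 18, 20, 22, 24, 26, 28, 30, 32, 34, 36, 38, 40, 42, 44, 46, 48, 50, 52, 53, 54, 56, 58, 60, 62, 64, 66, 68, 70, 72, 74, 76, 78, 80, 82, 84, 86, 88, 90, 92, 94, 96, 98, 100, 102, 104}

An element a ∈ Z/106Z (with a ≠ 0) is a zero-divisor iff gcd(a, 106) > 1 (because a is a unit precisely when gcd(a, n) = 1, and in Z/nZ every nonzero, non-unit element is a zero-divisor). Scan a = 1, ..., 105 and keep those with gcd(a, 106) > 1:
  gcd(2, 106) = 2, gcd(4, 106) = 2, gcd(6, 106) = 2, gcd(8, 106) = 2, gcd(10, 106) = 2, gcd(12, 106) = 2, gcd(14, 106) = 2, gcd(16, 106) = 2, gcd(18, 106) = 2, gcd(20, 106) = 2, gcd(22, 106) = 2, gcd(24, 106) = 2, gcd(26, 106) = 2, gcd(28, 106) = 2, gcd(30, 106) = 2, gcd(32, 106) = 2, gcd(34, 106) = 2, gcd(36, 106) = 2, gcd(38, 106) = 2, gcd(40, 106) = 2, gcd(42, 106) = 2, gcd(44, 106) = 2, gcd(46, 106) = 2, gcd(48, 106) = 2, gcd(50, 106) = 2, gcd(52, 106) = 2, gcd(53, 106) = 53, gcd(54, 106) = 2, gcd(56, 106) = 2, gcd(58, 106) = 2, gcd(60, 106) = 2, gcd(62, 106) = 2, gcd(64, 106) = 2, gcd(66, 106) = 2, gcd(68, 106) = 2, gcd(70, 106) = 2, gcd(72, 106) = 2, gcd(74, 106) = 2, gcd(76, 106) = 2, gcd(78, 106) = 2, gcd(80, 106) = 2, gcd(82, 106) = 2, gcd(84, 106) = 2, gcd(86, 106) = 2, gcd(88, 106) = 2, gcd(90, 106) = 2, gcd(92, 106) = 2, gcd(94, 106) = 2, gcd(96, 106) = 2, gcd(98, 106) = 2, gcd(100, 106) = 2, gcd(102, 106) = 2, gcd(104, 106) = 2.
All other a ∈ {1, ..., 105} have gcd(a, 106) = 1 and are units. So the nonzero zero-divisors are exactly the 53 values of a appearing in this scan.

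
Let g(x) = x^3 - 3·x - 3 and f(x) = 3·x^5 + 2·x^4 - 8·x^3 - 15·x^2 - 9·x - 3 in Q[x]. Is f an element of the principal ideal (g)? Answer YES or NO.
YES

In Q[x] the ideal (g) consists of all multiples of g, so f ∈ (g) iff g | f, i.e. iff the remainder of f on division by g is 0. Divide f by g (g is monic, so eliminate the leading term of the running remainder at each step):
  leading term 3·x^5: subtract (3·x^2)·g(x) = 3·x^5 - 9·x^3 - 9·x^2, leaving 2·x^4 + x^3 - 6·x^2 - 9·x - 3
  leading term 2·x^4: subtract (2·x)·g(x) = 2·x^4 - 6·x^2 - 6·x, leaving x^3 - 3·x - 3
  leading term x^3: subtract (1)·g(x) = x^3 - 3·x - 3, leaving 0
The remainder is 0, so f(x) = g(x) · h(x) with h(x) = 3·x^2 + 2·x + 1. Hence g | f, i.e. f ∈ (g).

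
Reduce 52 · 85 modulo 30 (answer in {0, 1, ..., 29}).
Reduce the factors first: 52 ≡ 22, 85 ≡ 25 (mod 30), so 52 · 85 ≡ 22 · 25 (mod 30). 22 · 25 = 550. Dividing by 30: 550 = 18·30 + 10. So (52 · 85) mod 30 = 10.

Final answer: 10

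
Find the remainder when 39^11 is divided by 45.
Use repeated squaring. Binary(11) = 1011. Walk through the bits of the exponent 11 left-to-right: at each bit after the leading one, square the running value, then multiply by 39 if the bit is 1 (always reducing mod 45):
  bit 1 = 1 (leading): start with 39.
  bit 2 = 0: square 39^2 = 1521 ≡ 36 (mod 45).
  bit 3 = 1: square 36^2 = 1296 ≡ 36; bit is 1, so multiply 36·39 = 1404 ≡ 9 (mod 45).
  bit 4 = 1: square 9^2 = 81 ≡ 36; bit is 1, so multiply 36·39 = 1404 ≡ 9 (mod 45).
Final value: 39^11 ≡ 9 (mod 45).

Final answer: 9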